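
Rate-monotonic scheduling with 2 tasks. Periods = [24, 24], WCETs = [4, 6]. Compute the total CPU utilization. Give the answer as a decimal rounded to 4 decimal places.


Compute individual utilizations (exact fractions):
  Task 1: C/T = 4/24 = 1/6 (approx. 0.1667)
  Task 2: C/T = 6/24 = 1/4 (approx. 0.25)
Total utilization U = 1/6 + 1/4 = 5/12
Rounded to 4 decimal places: U = 0.4167
RM (Liu & Layland) bound for 2 tasks = 0.828427; compare with U = 5/12 (approx. 0.416667)
U <= bound, so schedulable by RM sufficient condition.

0.4167


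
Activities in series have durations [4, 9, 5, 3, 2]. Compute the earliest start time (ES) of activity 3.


Activity 3 starts after activities 1 through 2 complete.
Predecessor durations: [4, 9]
ES = 4 + 9 = 13

13


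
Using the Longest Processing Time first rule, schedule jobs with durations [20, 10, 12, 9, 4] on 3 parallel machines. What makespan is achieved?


Sort jobs in decreasing order (LPT): [20, 12, 10, 9, 4]
Assign each job to the least loaded machine:
  Machine 1: jobs [20], load = 20
  Machine 2: jobs [12, 4], load = 16
  Machine 3: jobs [10, 9], load = 19
Makespan = max load = 20

20


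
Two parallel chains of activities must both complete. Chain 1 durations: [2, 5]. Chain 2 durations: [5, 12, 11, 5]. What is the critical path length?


Path A total = 2 + 5 = 7
Path B total = 5 + 12 + 11 + 5 = 33
Critical path = longest path = max(7, 33) = 33

33


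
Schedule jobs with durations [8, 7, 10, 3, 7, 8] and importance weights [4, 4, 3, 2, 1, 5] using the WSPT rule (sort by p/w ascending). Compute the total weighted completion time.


Compute p/w ratios and sort ascending (WSPT): [(3, 2), (8, 5), (7, 4), (8, 4), (10, 3), (7, 1)]
Compute weighted completion times:
  Job (p=3,w=2): C=3, w*C=2*3=6
  Job (p=8,w=5): C=11, w*C=5*11=55
  Job (p=7,w=4): C=18, w*C=4*18=72
  Job (p=8,w=4): C=26, w*C=4*26=104
  Job (p=10,w=3): C=36, w*C=3*36=108
  Job (p=7,w=1): C=43, w*C=1*43=43
Total weighted completion time = 388

388


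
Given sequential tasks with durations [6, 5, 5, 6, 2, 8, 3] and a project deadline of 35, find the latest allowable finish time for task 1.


LF(activity 1) = deadline - sum of successor durations
Successors: activities 2 through 7 with durations [5, 5, 6, 2, 8, 3]
Sum of successor durations = 29
LF = 35 - 29 = 6

6


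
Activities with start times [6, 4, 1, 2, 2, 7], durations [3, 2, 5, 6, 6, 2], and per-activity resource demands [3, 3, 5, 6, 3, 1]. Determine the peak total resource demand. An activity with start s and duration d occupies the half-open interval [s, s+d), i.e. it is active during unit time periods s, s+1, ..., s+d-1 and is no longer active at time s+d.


Each activity i is active on [start_i, start_i + duration_i).
Compute total resource usage per time slot:
  t=0: active resources = [], total = 0
  t=1: active resources = [5], total = 5
  t=2: active resources = [5, 6, 3], total = 14
  t=3: active resources = [5, 6, 3], total = 14
  t=4: active resources = [3, 5, 6, 3], total = 17
  t=5: active resources = [3, 5, 6, 3], total = 17
  t=6: active resources = [3, 6, 3], total = 12
  t=7: active resources = [3, 6, 3, 1], total = 13
  t=8: active resources = [3, 1], total = 4
Peak resource demand = 17

17


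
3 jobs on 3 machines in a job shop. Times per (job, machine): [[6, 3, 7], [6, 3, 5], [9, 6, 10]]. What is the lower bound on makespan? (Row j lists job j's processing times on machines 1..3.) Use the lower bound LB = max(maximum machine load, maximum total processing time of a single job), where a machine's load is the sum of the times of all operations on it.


Machine loads:
  Machine 1: 6 + 6 + 9 = 21
  Machine 2: 3 + 3 + 6 = 12
  Machine 3: 7 + 5 + 10 = 22
Max machine load = 22
Job totals:
  Job 1: 16
  Job 2: 14
  Job 3: 25
Max job total = 25
Lower bound = max(22, 25) = 25

25


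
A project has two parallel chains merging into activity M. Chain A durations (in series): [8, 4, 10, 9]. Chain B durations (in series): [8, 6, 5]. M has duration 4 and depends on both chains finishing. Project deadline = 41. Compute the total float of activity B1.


Forward pass: ES(B1) = sum of predecessors on chain B = 0
EF = ES + duration = 0 + 8 = 8
Backward pass: LF(M) = deadline = 41; LS(M) = 41 - 4 = 37
LF(B1) = LS(M) - sum(successors on chain B) = 37 - 11 = 26
LS = LF - duration = 26 - 8 = 18
Total float = LS - ES = 18 - 0 = 18

18


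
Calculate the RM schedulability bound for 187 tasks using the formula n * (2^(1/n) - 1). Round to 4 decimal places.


Compute 2^(1/187) = 1.0037135476
Subtract 1: 1.0037135476 - 1 = 0.0037135476
Multiply by n: 187 * 0.0037135476 = 0.6944334012
Round to 4 dp: 0.6944

0.6944


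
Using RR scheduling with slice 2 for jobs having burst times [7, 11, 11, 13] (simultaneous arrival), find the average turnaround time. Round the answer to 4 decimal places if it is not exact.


Time quantum = 2
Execution trace:
  J1 runs 2 units, time = 2
  J2 runs 2 units, time = 4
  J3 runs 2 units, time = 6
  J4 runs 2 units, time = 8
  J1 runs 2 units, time = 10
  J2 runs 2 units, time = 12
  J3 runs 2 units, time = 14
  J4 runs 2 units, time = 16
  J1 runs 2 units, time = 18
  J2 runs 2 units, time = 20
  J3 runs 2 units, time = 22
  J4 runs 2 units, time = 24
  J1 runs 1 units, time = 25
  J2 runs 2 units, time = 27
  J3 runs 2 units, time = 29
  J4 runs 2 units, time = 31
  J2 runs 2 units, time = 33
  J3 runs 2 units, time = 35
  J4 runs 2 units, time = 37
  J2 runs 1 units, time = 38
  J3 runs 1 units, time = 39
  J4 runs 2 units, time = 41
  J4 runs 1 units, time = 42
Finish times: [25, 38, 39, 42]
Average turnaround = 144/4 = 36.0

36.0


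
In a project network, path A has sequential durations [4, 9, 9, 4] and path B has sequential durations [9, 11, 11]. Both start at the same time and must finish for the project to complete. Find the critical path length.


Path A total = 4 + 9 + 9 + 4 = 26
Path B total = 9 + 11 + 11 = 31
Critical path = longest path = max(26, 31) = 31

31


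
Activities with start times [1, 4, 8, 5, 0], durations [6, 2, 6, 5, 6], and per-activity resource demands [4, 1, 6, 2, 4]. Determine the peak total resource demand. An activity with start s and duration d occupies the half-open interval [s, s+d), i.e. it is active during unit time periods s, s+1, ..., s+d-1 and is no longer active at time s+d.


Each activity i is active on [start_i, start_i + duration_i).
Compute total resource usage per time slot:
  t=0: active resources = [4], total = 4
  t=1: active resources = [4, 4], total = 8
  t=2: active resources = [4, 4], total = 8
  t=3: active resources = [4, 4], total = 8
  t=4: active resources = [4, 1, 4], total = 9
  t=5: active resources = [4, 1, 2, 4], total = 11
  t=6: active resources = [4, 2], total = 6
  t=7: active resources = [2], total = 2
  t=8: active resources = [6, 2], total = 8
  t=9: active resources = [6, 2], total = 8
  t=10: active resources = [6], total = 6
  t=11: active resources = [6], total = 6
  t=12: active resources = [6], total = 6
  t=13: active resources = [6], total = 6
Peak resource demand = 11

11


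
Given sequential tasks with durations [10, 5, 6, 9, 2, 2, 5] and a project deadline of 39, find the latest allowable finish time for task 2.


LF(activity 2) = deadline - sum of successor durations
Successors: activities 3 through 7 with durations [6, 9, 2, 2, 5]
Sum of successor durations = 24
LF = 39 - 24 = 15

15


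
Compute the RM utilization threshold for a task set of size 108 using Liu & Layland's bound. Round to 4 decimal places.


Compute 2^(1/108) = 1.0064386691
Subtract 1: 1.0064386691 - 1 = 0.0064386691
Multiply by n: 108 * 0.0064386691 = 0.6953762628
Round to 4 dp: 0.6954

0.6954


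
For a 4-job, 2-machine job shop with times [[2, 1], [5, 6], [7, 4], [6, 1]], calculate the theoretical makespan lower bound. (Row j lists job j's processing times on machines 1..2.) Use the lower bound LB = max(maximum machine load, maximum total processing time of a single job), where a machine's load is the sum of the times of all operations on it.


Machine loads:
  Machine 1: 2 + 5 + 7 + 6 = 20
  Machine 2: 1 + 6 + 4 + 1 = 12
Max machine load = 20
Job totals:
  Job 1: 3
  Job 2: 11
  Job 3: 11
  Job 4: 7
Max job total = 11
Lower bound = max(20, 11) = 20

20


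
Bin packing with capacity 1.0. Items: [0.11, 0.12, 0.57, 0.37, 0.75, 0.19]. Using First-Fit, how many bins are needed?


Place items sequentially using First-Fit:
  Item 0.11 -> new Bin 1
  Item 0.12 -> Bin 1 (now 0.23)
  Item 0.57 -> Bin 1 (now 0.8)
  Item 0.37 -> new Bin 2
  Item 0.75 -> new Bin 3
  Item 0.19 -> Bin 1 (now 0.99)
Total bins used = 3

3


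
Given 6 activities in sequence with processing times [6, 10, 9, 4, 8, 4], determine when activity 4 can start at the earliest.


Activity 4 starts after activities 1 through 3 complete.
Predecessor durations: [6, 10, 9]
ES = 6 + 10 + 9 = 25

25


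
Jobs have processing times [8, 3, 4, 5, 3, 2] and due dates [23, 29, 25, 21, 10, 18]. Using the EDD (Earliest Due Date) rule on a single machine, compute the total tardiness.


Sort by due date (EDD order): [(3, 10), (2, 18), (5, 21), (8, 23), (4, 25), (3, 29)]
Compute completion times and tardiness:
  Job 1: p=3, d=10, C=3, tardiness=max(0,3-10)=0
  Job 2: p=2, d=18, C=5, tardiness=max(0,5-18)=0
  Job 3: p=5, d=21, C=10, tardiness=max(0,10-21)=0
  Job 4: p=8, d=23, C=18, tardiness=max(0,18-23)=0
  Job 5: p=4, d=25, C=22, tardiness=max(0,22-25)=0
  Job 6: p=3, d=29, C=25, tardiness=max(0,25-29)=0
Total tardiness = 0

0


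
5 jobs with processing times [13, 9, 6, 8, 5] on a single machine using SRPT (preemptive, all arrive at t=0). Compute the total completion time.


Since all jobs arrive at t=0, SRPT equals SPT ordering.
SPT order: [5, 6, 8, 9, 13]
Completion times:
  Job 1: p=5, C=5
  Job 2: p=6, C=11
  Job 3: p=8, C=19
  Job 4: p=9, C=28
  Job 5: p=13, C=41
Total completion time = 5 + 11 + 19 + 28 + 41 = 104

104


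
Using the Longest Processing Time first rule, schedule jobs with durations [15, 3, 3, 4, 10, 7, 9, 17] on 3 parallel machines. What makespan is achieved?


Sort jobs in decreasing order (LPT): [17, 15, 10, 9, 7, 4, 3, 3]
Assign each job to the least loaded machine:
  Machine 1: jobs [17, 4, 3], load = 24
  Machine 2: jobs [15, 7], load = 22
  Machine 3: jobs [10, 9, 3], load = 22
Makespan = max load = 24

24


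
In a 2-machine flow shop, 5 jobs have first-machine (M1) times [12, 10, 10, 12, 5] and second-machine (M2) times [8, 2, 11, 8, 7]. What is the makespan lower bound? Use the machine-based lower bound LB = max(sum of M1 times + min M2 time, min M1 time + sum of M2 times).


LB1 = sum(M1 times) + min(M2 times) = 49 + 2 = 51
LB2 = min(M1 times) + sum(M2 times) = 5 + 36 = 41
Lower bound = max(LB1, LB2) = max(51, 41) = 51

51


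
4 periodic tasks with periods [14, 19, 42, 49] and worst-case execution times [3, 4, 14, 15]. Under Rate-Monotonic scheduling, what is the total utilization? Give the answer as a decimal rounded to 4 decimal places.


Compute individual utilizations (exact fractions):
  Task 1: C/T = 3/14 (approx. 0.2143)
  Task 2: C/T = 4/19 (approx. 0.2105)
  Task 3: C/T = 14/42 = 1/3 (approx. 0.3333)
  Task 4: C/T = 15/49 (approx. 0.3061)
Total utilization U = 3/14 + 4/19 + 1/3 + 15/49 = 5945/5586
Rounded to 4 decimal places: U = 1.0643
RM (Liu & Layland) bound for 4 tasks = 0.756828; compare with U = 5945/5586 (approx. 1.064268)
U > 1, so the task set is not schedulable (processor overloaded).

1.0643


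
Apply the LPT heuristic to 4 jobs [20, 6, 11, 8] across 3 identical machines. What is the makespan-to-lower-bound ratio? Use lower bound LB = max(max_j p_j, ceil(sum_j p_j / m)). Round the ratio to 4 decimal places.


LPT order: [20, 11, 8, 6]
Machine loads after assignment: [20, 11, 14]
LPT makespan = 20
Lower bound = max(max_job, ceil(total/3)) = max(20, 15) = 20
Ratio = 20 / 20 = 1.0

1.0


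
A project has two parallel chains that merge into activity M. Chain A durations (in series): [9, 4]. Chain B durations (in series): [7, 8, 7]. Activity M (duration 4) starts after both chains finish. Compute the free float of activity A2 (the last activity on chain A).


ES(A2) = sum of predecessors on chain A = 9
EF(A2) = ES + duration = 9 + 4 = 13
Successor of A2 is M. ES(M) = max(sum(A), sum(B)) = max(13, 22) = 22
Free float = ES(successor) - EF(current) = 22 - 13 = 9

9


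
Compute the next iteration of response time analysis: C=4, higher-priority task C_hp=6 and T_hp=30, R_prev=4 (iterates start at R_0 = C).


R_next = C + ceil(R_prev / T_hp) * C_hp
ceil(4 / 30) = ceil(0.1333) = 1
Interference = 1 * 6 = 6
R_next = 4 + 6 = 10

10


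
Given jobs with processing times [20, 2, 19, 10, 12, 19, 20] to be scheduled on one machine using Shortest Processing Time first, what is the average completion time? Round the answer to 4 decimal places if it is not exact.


Sort jobs by processing time (SPT order): [2, 10, 12, 19, 19, 20, 20]
Compute completion times sequentially:
  Job 1: processing = 2, completes at 2
  Job 2: processing = 10, completes at 12
  Job 3: processing = 12, completes at 24
  Job 4: processing = 19, completes at 43
  Job 5: processing = 19, completes at 62
  Job 6: processing = 20, completes at 82
  Job 7: processing = 20, completes at 102
Sum of completion times = 327
Average completion time = 327/7 = 46.7143

46.7143


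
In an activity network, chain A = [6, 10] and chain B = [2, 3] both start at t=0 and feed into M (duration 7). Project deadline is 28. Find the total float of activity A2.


Forward pass: ES(A2) = sum of predecessors on chain A = 6
EF = ES + duration = 6 + 10 = 16
Backward pass: LF(M) = deadline = 28; LS(M) = 28 - 7 = 21
LF(A2) = LS(M) - sum(successors on chain A) = 21 - 0 = 21
LS = LF - duration = 21 - 10 = 11
Total float = LS - ES = 11 - 6 = 5

5


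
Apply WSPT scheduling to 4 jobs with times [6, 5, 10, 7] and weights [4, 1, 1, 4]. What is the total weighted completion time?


Compute p/w ratios and sort ascending (WSPT): [(6, 4), (7, 4), (5, 1), (10, 1)]
Compute weighted completion times:
  Job (p=6,w=4): C=6, w*C=4*6=24
  Job (p=7,w=4): C=13, w*C=4*13=52
  Job (p=5,w=1): C=18, w*C=1*18=18
  Job (p=10,w=1): C=28, w*C=1*28=28
Total weighted completion time = 122

122


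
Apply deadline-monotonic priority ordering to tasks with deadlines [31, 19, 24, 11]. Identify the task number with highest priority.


Sort tasks by relative deadline (ascending):
  Task 4: deadline = 11
  Task 2: deadline = 19
  Task 3: deadline = 24
  Task 1: deadline = 31
Priority order (highest first): [4, 2, 3, 1]
Highest priority task = 4

4


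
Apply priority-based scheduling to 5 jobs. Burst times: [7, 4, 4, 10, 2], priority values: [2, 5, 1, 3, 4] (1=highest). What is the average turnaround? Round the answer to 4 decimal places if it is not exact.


Sort by priority (ascending = highest first):
Order: [(1, 4), (2, 7), (3, 10), (4, 2), (5, 4)]
Completion times:
  Priority 1, burst=4, C=4
  Priority 2, burst=7, C=11
  Priority 3, burst=10, C=21
  Priority 4, burst=2, C=23
  Priority 5, burst=4, C=27
Average turnaround = 86/5 = 17.2

17.2


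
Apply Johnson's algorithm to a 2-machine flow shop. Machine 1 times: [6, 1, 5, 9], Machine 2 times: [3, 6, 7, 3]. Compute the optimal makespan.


Apply Johnson's rule:
  Group 1 (a <= b): [(2, 1, 6), (3, 5, 7)]
  Group 2 (a > b): [(1, 6, 3), (4, 9, 3)]
Optimal job order: [2, 3, 1, 4]
Schedule:
  Job 2: M1 done at 1, M2 done at 7
  Job 3: M1 done at 6, M2 done at 14
  Job 1: M1 done at 12, M2 done at 17
  Job 4: M1 done at 21, M2 done at 24
Makespan = 24

24


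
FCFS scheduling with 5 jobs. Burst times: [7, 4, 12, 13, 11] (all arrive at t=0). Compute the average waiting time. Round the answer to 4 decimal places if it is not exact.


FCFS order (as given): [7, 4, 12, 13, 11]
Waiting times:
  Job 1: wait = 0
  Job 2: wait = 7
  Job 3: wait = 11
  Job 4: wait = 23
  Job 5: wait = 36
Sum of waiting times = 77
Average waiting time = 77/5 = 15.4

15.4


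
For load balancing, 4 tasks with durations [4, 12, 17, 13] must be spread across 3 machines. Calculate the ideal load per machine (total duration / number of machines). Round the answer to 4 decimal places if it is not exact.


Total processing time = 4 + 12 + 17 + 13 = 46
Number of machines = 3
Ideal balanced load = 46 / 3 = 15.3333

15.3333


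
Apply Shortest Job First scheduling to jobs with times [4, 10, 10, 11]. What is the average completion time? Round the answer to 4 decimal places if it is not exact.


SJF order (ascending): [4, 10, 10, 11]
Completion times:
  Job 1: burst=4, C=4
  Job 2: burst=10, C=14
  Job 3: burst=10, C=24
  Job 4: burst=11, C=35
Average completion = 77/4 = 19.25

19.25


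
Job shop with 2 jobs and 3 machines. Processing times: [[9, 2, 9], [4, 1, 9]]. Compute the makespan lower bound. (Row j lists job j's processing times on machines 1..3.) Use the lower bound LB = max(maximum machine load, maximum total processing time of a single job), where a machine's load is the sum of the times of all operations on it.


Machine loads:
  Machine 1: 9 + 4 = 13
  Machine 2: 2 + 1 = 3
  Machine 3: 9 + 9 = 18
Max machine load = 18
Job totals:
  Job 1: 20
  Job 2: 14
Max job total = 20
Lower bound = max(18, 20) = 20

20


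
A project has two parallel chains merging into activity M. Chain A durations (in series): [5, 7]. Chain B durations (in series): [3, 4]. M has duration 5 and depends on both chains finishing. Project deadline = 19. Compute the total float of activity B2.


Forward pass: ES(B2) = sum of predecessors on chain B = 3
EF = ES + duration = 3 + 4 = 7
Backward pass: LF(M) = deadline = 19; LS(M) = 19 - 5 = 14
LF(B2) = LS(M) - sum(successors on chain B) = 14 - 0 = 14
LS = LF - duration = 14 - 4 = 10
Total float = LS - ES = 10 - 3 = 7

7


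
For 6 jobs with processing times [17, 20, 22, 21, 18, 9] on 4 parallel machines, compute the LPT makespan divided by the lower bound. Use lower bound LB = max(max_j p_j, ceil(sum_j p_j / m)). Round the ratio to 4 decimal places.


LPT order: [22, 21, 20, 18, 17, 9]
Machine loads after assignment: [22, 21, 29, 35]
LPT makespan = 35
Lower bound = max(max_job, ceil(total/4)) = max(22, 27) = 27
Ratio = 35 / 27 = 1.2963

1.2963


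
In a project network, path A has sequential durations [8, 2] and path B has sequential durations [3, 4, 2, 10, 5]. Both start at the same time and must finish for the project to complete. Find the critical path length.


Path A total = 8 + 2 = 10
Path B total = 3 + 4 + 2 + 10 + 5 = 24
Critical path = longest path = max(10, 24) = 24

24


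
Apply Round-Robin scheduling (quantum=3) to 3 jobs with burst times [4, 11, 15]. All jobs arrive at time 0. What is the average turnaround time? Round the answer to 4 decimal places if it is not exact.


Time quantum = 3
Execution trace:
  J1 runs 3 units, time = 3
  J2 runs 3 units, time = 6
  J3 runs 3 units, time = 9
  J1 runs 1 units, time = 10
  J2 runs 3 units, time = 13
  J3 runs 3 units, time = 16
  J2 runs 3 units, time = 19
  J3 runs 3 units, time = 22
  J2 runs 2 units, time = 24
  J3 runs 3 units, time = 27
  J3 runs 3 units, time = 30
Finish times: [10, 24, 30]
Average turnaround = 64/3 = 21.3333

21.3333


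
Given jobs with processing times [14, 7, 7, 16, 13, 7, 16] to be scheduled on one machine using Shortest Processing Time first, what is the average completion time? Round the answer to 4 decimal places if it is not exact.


Sort jobs by processing time (SPT order): [7, 7, 7, 13, 14, 16, 16]
Compute completion times sequentially:
  Job 1: processing = 7, completes at 7
  Job 2: processing = 7, completes at 14
  Job 3: processing = 7, completes at 21
  Job 4: processing = 13, completes at 34
  Job 5: processing = 14, completes at 48
  Job 6: processing = 16, completes at 64
  Job 7: processing = 16, completes at 80
Sum of completion times = 268
Average completion time = 268/7 = 38.2857

38.2857


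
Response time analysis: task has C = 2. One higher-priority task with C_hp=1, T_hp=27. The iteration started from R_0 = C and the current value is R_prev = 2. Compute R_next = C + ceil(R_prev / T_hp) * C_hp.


R_next = C + ceil(R_prev / T_hp) * C_hp
ceil(2 / 27) = ceil(0.0741) = 1
Interference = 1 * 1 = 1
R_next = 2 + 1 = 3

3


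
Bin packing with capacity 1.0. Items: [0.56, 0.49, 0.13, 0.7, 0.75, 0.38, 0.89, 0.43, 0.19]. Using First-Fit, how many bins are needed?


Place items sequentially using First-Fit:
  Item 0.56 -> new Bin 1
  Item 0.49 -> new Bin 2
  Item 0.13 -> Bin 1 (now 0.69)
  Item 0.7 -> new Bin 3
  Item 0.75 -> new Bin 4
  Item 0.38 -> Bin 2 (now 0.87)
  Item 0.89 -> new Bin 5
  Item 0.43 -> new Bin 6
  Item 0.19 -> Bin 1 (now 0.88)
Total bins used = 6

6


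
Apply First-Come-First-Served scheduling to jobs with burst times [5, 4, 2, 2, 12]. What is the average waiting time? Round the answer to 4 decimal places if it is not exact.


FCFS order (as given): [5, 4, 2, 2, 12]
Waiting times:
  Job 1: wait = 0
  Job 2: wait = 5
  Job 3: wait = 9
  Job 4: wait = 11
  Job 5: wait = 13
Sum of waiting times = 38
Average waiting time = 38/5 = 7.6

7.6


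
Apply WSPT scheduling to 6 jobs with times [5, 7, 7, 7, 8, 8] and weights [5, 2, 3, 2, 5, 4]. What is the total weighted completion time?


Compute p/w ratios and sort ascending (WSPT): [(5, 5), (8, 5), (8, 4), (7, 3), (7, 2), (7, 2)]
Compute weighted completion times:
  Job (p=5,w=5): C=5, w*C=5*5=25
  Job (p=8,w=5): C=13, w*C=5*13=65
  Job (p=8,w=4): C=21, w*C=4*21=84
  Job (p=7,w=3): C=28, w*C=3*28=84
  Job (p=7,w=2): C=35, w*C=2*35=70
  Job (p=7,w=2): C=42, w*C=2*42=84
Total weighted completion time = 412

412


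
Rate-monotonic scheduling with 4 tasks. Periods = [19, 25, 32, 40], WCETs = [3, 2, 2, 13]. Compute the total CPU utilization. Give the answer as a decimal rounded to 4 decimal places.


Compute individual utilizations (exact fractions):
  Task 1: C/T = 3/19 (approx. 0.1579)
  Task 2: C/T = 2/25 (approx. 0.08)
  Task 3: C/T = 2/32 = 1/16 (approx. 0.0625)
  Task 4: C/T = 13/40 (approx. 0.325)
Total utilization U = 3/19 + 2/25 + 1/16 + 13/40 = 4753/7600
Rounded to 4 decimal places: U = 0.6254
RM (Liu & Layland) bound for 4 tasks = 0.756828; compare with U = 4753/7600 (approx. 0.625395)
U <= bound, so schedulable by RM sufficient condition.

0.6254


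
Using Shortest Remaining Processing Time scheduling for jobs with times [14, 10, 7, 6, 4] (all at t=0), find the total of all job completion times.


Since all jobs arrive at t=0, SRPT equals SPT ordering.
SPT order: [4, 6, 7, 10, 14]
Completion times:
  Job 1: p=4, C=4
  Job 2: p=6, C=10
  Job 3: p=7, C=17
  Job 4: p=10, C=27
  Job 5: p=14, C=41
Total completion time = 4 + 10 + 17 + 27 + 41 = 99

99


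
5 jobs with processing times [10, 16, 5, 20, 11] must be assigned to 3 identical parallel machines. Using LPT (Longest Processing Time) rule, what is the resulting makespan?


Sort jobs in decreasing order (LPT): [20, 16, 11, 10, 5]
Assign each job to the least loaded machine:
  Machine 1: jobs [20], load = 20
  Machine 2: jobs [16, 5], load = 21
  Machine 3: jobs [11, 10], load = 21
Makespan = max load = 21

21


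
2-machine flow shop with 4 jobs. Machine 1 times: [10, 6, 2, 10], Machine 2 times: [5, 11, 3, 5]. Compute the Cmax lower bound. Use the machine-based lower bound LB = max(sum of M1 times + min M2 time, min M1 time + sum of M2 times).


LB1 = sum(M1 times) + min(M2 times) = 28 + 3 = 31
LB2 = min(M1 times) + sum(M2 times) = 2 + 24 = 26
Lower bound = max(LB1, LB2) = max(31, 26) = 31

31


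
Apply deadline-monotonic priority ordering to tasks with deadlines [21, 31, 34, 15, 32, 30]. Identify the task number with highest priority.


Sort tasks by relative deadline (ascending):
  Task 4: deadline = 15
  Task 1: deadline = 21
  Task 6: deadline = 30
  Task 2: deadline = 31
  Task 5: deadline = 32
  Task 3: deadline = 34
Priority order (highest first): [4, 1, 6, 2, 5, 3]
Highest priority task = 4

4


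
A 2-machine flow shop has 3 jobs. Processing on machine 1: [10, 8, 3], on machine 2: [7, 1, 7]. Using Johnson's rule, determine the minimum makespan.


Apply Johnson's rule:
  Group 1 (a <= b): [(3, 3, 7)]
  Group 2 (a > b): [(1, 10, 7), (2, 8, 1)]
Optimal job order: [3, 1, 2]
Schedule:
  Job 3: M1 done at 3, M2 done at 10
  Job 1: M1 done at 13, M2 done at 20
  Job 2: M1 done at 21, M2 done at 22
Makespan = 22

22


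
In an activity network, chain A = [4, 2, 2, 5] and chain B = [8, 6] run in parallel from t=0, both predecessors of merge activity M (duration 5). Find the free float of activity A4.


ES(A4) = sum of predecessors on chain A = 8
EF(A4) = ES + duration = 8 + 5 = 13
Successor of A4 is M. ES(M) = max(sum(A), sum(B)) = max(13, 14) = 14
Free float = ES(successor) - EF(current) = 14 - 13 = 1

1


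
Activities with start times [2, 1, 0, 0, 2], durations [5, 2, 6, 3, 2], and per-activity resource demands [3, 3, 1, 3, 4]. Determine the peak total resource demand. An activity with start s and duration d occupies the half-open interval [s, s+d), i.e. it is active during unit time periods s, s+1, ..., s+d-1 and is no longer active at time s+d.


Each activity i is active on [start_i, start_i + duration_i).
Compute total resource usage per time slot:
  t=0: active resources = [1, 3], total = 4
  t=1: active resources = [3, 1, 3], total = 7
  t=2: active resources = [3, 3, 1, 3, 4], total = 14
  t=3: active resources = [3, 1, 4], total = 8
  t=4: active resources = [3, 1], total = 4
  t=5: active resources = [3, 1], total = 4
  t=6: active resources = [3], total = 3
Peak resource demand = 14

14


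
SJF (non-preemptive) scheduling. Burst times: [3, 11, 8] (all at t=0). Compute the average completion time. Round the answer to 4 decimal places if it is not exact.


SJF order (ascending): [3, 8, 11]
Completion times:
  Job 1: burst=3, C=3
  Job 2: burst=8, C=11
  Job 3: burst=11, C=22
Average completion = 36/3 = 12.0

12.0


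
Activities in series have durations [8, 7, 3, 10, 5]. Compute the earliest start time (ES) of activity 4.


Activity 4 starts after activities 1 through 3 complete.
Predecessor durations: [8, 7, 3]
ES = 8 + 7 + 3 = 18

18


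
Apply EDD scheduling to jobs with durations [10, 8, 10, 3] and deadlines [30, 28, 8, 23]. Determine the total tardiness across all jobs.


Sort by due date (EDD order): [(10, 8), (3, 23), (8, 28), (10, 30)]
Compute completion times and tardiness:
  Job 1: p=10, d=8, C=10, tardiness=max(0,10-8)=2
  Job 2: p=3, d=23, C=13, tardiness=max(0,13-23)=0
  Job 3: p=8, d=28, C=21, tardiness=max(0,21-28)=0
  Job 4: p=10, d=30, C=31, tardiness=max(0,31-30)=1
Total tardiness = 3

3


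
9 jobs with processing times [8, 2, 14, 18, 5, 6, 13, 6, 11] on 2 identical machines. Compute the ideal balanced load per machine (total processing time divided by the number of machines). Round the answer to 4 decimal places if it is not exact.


Total processing time = 8 + 2 + 14 + 18 + 5 + 6 + 13 + 6 + 11 = 83
Number of machines = 2
Ideal balanced load = 83 / 2 = 41.5

41.5


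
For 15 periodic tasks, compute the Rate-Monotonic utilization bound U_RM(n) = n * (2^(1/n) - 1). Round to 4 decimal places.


Compute 2^(1/15) = 1.0472941228
Subtract 1: 1.0472941228 - 1 = 0.0472941228
Multiply by n: 15 * 0.0472941228 = 0.7094118420
Round to 4 dp: 0.7094

0.7094


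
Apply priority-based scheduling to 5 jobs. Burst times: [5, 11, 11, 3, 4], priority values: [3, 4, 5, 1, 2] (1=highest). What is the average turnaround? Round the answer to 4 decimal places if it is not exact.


Sort by priority (ascending = highest first):
Order: [(1, 3), (2, 4), (3, 5), (4, 11), (5, 11)]
Completion times:
  Priority 1, burst=3, C=3
  Priority 2, burst=4, C=7
  Priority 3, burst=5, C=12
  Priority 4, burst=11, C=23
  Priority 5, burst=11, C=34
Average turnaround = 79/5 = 15.8

15.8


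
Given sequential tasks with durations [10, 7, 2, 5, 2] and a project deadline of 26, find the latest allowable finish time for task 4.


LF(activity 4) = deadline - sum of successor durations
Successors: activities 5 through 5 with durations [2]
Sum of successor durations = 2
LF = 26 - 2 = 24

24


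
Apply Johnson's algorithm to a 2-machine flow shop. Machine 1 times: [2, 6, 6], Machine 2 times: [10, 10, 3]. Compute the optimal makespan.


Apply Johnson's rule:
  Group 1 (a <= b): [(1, 2, 10), (2, 6, 10)]
  Group 2 (a > b): [(3, 6, 3)]
Optimal job order: [1, 2, 3]
Schedule:
  Job 1: M1 done at 2, M2 done at 12
  Job 2: M1 done at 8, M2 done at 22
  Job 3: M1 done at 14, M2 done at 25
Makespan = 25

25


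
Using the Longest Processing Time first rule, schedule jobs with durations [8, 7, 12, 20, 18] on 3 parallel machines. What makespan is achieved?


Sort jobs in decreasing order (LPT): [20, 18, 12, 8, 7]
Assign each job to the least loaded machine:
  Machine 1: jobs [20], load = 20
  Machine 2: jobs [18, 7], load = 25
  Machine 3: jobs [12, 8], load = 20
Makespan = max load = 25

25


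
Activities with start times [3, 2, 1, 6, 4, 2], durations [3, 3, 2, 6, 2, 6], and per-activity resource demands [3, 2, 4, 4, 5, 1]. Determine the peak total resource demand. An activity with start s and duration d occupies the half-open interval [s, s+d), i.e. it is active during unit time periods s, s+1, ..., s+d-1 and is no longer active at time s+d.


Each activity i is active on [start_i, start_i + duration_i).
Compute total resource usage per time slot:
  t=0: active resources = [], total = 0
  t=1: active resources = [4], total = 4
  t=2: active resources = [2, 4, 1], total = 7
  t=3: active resources = [3, 2, 1], total = 6
  t=4: active resources = [3, 2, 5, 1], total = 11
  t=5: active resources = [3, 5, 1], total = 9
  t=6: active resources = [4, 1], total = 5
  t=7: active resources = [4, 1], total = 5
  t=8: active resources = [4], total = 4
  t=9: active resources = [4], total = 4
  t=10: active resources = [4], total = 4
  t=11: active resources = [4], total = 4
Peak resource demand = 11

11


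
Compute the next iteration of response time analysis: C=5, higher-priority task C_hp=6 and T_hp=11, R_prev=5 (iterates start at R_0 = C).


R_next = C + ceil(R_prev / T_hp) * C_hp
ceil(5 / 11) = ceil(0.4545) = 1
Interference = 1 * 6 = 6
R_next = 5 + 6 = 11

11


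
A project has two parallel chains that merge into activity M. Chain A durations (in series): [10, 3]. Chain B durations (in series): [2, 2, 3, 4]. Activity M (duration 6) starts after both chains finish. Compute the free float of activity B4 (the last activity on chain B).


ES(B4) = sum of predecessors on chain B = 7
EF(B4) = ES + duration = 7 + 4 = 11
Successor of B4 is M. ES(M) = max(sum(A), sum(B)) = max(13, 11) = 13
Free float = ES(successor) - EF(current) = 13 - 11 = 2

2


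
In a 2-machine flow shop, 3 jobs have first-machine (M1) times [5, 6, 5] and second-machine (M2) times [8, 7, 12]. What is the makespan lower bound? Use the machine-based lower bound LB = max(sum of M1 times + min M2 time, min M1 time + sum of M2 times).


LB1 = sum(M1 times) + min(M2 times) = 16 + 7 = 23
LB2 = min(M1 times) + sum(M2 times) = 5 + 27 = 32
Lower bound = max(LB1, LB2) = max(23, 32) = 32

32


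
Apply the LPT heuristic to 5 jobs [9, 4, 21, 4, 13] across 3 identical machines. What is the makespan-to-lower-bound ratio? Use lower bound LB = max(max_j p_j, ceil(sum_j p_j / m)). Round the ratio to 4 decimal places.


LPT order: [21, 13, 9, 4, 4]
Machine loads after assignment: [21, 17, 13]
LPT makespan = 21
Lower bound = max(max_job, ceil(total/3)) = max(21, 17) = 21
Ratio = 21 / 21 = 1.0

1.0


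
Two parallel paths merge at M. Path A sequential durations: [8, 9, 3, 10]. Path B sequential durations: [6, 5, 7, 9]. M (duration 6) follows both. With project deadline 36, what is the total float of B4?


Forward pass: ES(B4) = sum of predecessors on chain B = 18
EF = ES + duration = 18 + 9 = 27
Backward pass: LF(M) = deadline = 36; LS(M) = 36 - 6 = 30
LF(B4) = LS(M) - sum(successors on chain B) = 30 - 0 = 30
LS = LF - duration = 30 - 9 = 21
Total float = LS - ES = 21 - 18 = 3

3


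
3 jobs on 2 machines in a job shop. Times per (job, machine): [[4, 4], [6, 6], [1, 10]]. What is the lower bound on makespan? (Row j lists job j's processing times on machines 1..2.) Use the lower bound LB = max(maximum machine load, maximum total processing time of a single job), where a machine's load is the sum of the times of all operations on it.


Machine loads:
  Machine 1: 4 + 6 + 1 = 11
  Machine 2: 4 + 6 + 10 = 20
Max machine load = 20
Job totals:
  Job 1: 8
  Job 2: 12
  Job 3: 11
Max job total = 12
Lower bound = max(20, 12) = 20

20


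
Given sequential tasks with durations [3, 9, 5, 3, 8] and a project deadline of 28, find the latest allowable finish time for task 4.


LF(activity 4) = deadline - sum of successor durations
Successors: activities 5 through 5 with durations [8]
Sum of successor durations = 8
LF = 28 - 8 = 20

20


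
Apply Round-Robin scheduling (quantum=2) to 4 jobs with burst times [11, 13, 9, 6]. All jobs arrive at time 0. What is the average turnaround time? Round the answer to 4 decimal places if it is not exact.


Time quantum = 2
Execution trace:
  J1 runs 2 units, time = 2
  J2 runs 2 units, time = 4
  J3 runs 2 units, time = 6
  J4 runs 2 units, time = 8
  J1 runs 2 units, time = 10
  J2 runs 2 units, time = 12
  J3 runs 2 units, time = 14
  J4 runs 2 units, time = 16
  J1 runs 2 units, time = 18
  J2 runs 2 units, time = 20
  J3 runs 2 units, time = 22
  J4 runs 2 units, time = 24
  J1 runs 2 units, time = 26
  J2 runs 2 units, time = 28
  J3 runs 2 units, time = 30
  J1 runs 2 units, time = 32
  J2 runs 2 units, time = 34
  J3 runs 1 units, time = 35
  J1 runs 1 units, time = 36
  J2 runs 2 units, time = 38
  J2 runs 1 units, time = 39
Finish times: [36, 39, 35, 24]
Average turnaround = 134/4 = 33.5

33.5


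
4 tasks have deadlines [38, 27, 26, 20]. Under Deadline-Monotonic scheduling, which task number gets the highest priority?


Sort tasks by relative deadline (ascending):
  Task 4: deadline = 20
  Task 3: deadline = 26
  Task 2: deadline = 27
  Task 1: deadline = 38
Priority order (highest first): [4, 3, 2, 1]
Highest priority task = 4

4


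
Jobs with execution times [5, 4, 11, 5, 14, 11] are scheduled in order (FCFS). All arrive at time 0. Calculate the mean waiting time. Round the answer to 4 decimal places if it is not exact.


FCFS order (as given): [5, 4, 11, 5, 14, 11]
Waiting times:
  Job 1: wait = 0
  Job 2: wait = 5
  Job 3: wait = 9
  Job 4: wait = 20
  Job 5: wait = 25
  Job 6: wait = 39
Sum of waiting times = 98
Average waiting time = 98/6 = 16.3333

16.3333


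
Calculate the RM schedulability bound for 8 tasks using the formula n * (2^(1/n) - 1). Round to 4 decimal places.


Compute 2^(1/8) = 1.0905077327
Subtract 1: 1.0905077327 - 1 = 0.0905077327
Multiply by n: 8 * 0.0905077327 = 0.7240618616
Round to 4 dp: 0.7241

0.7241


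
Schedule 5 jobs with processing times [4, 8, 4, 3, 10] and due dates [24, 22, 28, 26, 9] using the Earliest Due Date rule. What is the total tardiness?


Sort by due date (EDD order): [(10, 9), (8, 22), (4, 24), (3, 26), (4, 28)]
Compute completion times and tardiness:
  Job 1: p=10, d=9, C=10, tardiness=max(0,10-9)=1
  Job 2: p=8, d=22, C=18, tardiness=max(0,18-22)=0
  Job 3: p=4, d=24, C=22, tardiness=max(0,22-24)=0
  Job 4: p=3, d=26, C=25, tardiness=max(0,25-26)=0
  Job 5: p=4, d=28, C=29, tardiness=max(0,29-28)=1
Total tardiness = 2

2


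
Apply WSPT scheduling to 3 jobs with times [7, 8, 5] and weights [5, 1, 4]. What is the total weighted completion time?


Compute p/w ratios and sort ascending (WSPT): [(5, 4), (7, 5), (8, 1)]
Compute weighted completion times:
  Job (p=5,w=4): C=5, w*C=4*5=20
  Job (p=7,w=5): C=12, w*C=5*12=60
  Job (p=8,w=1): C=20, w*C=1*20=20
Total weighted completion time = 100

100


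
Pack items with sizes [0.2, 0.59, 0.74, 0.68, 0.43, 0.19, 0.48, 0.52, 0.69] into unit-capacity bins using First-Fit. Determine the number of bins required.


Place items sequentially using First-Fit:
  Item 0.2 -> new Bin 1
  Item 0.59 -> Bin 1 (now 0.79)
  Item 0.74 -> new Bin 2
  Item 0.68 -> new Bin 3
  Item 0.43 -> new Bin 4
  Item 0.19 -> Bin 1 (now 0.98)
  Item 0.48 -> Bin 4 (now 0.91)
  Item 0.52 -> new Bin 5
  Item 0.69 -> new Bin 6
Total bins used = 6

6


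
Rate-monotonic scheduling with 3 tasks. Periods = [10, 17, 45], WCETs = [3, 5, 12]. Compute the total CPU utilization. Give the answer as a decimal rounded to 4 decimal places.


Compute individual utilizations (exact fractions):
  Task 1: C/T = 3/10 (approx. 0.3)
  Task 2: C/T = 5/17 (approx. 0.2941)
  Task 3: C/T = 12/45 = 4/15 (approx. 0.2667)
Total utilization U = 3/10 + 5/17 + 4/15 = 439/510
Rounded to 4 decimal places: U = 0.8608
RM (Liu & Layland) bound for 3 tasks = 0.779763; compare with U = 439/510 (approx. 0.860784)
bound < U <= 1, so the RM sufficient condition is not met (inconclusive; an exact test such as response-time analysis is needed).

0.8608


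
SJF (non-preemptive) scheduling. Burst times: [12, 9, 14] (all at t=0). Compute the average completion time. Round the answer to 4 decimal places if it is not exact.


SJF order (ascending): [9, 12, 14]
Completion times:
  Job 1: burst=9, C=9
  Job 2: burst=12, C=21
  Job 3: burst=14, C=35
Average completion = 65/3 = 21.6667

21.6667


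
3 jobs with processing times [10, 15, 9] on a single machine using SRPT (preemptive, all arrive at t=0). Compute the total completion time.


Since all jobs arrive at t=0, SRPT equals SPT ordering.
SPT order: [9, 10, 15]
Completion times:
  Job 1: p=9, C=9
  Job 2: p=10, C=19
  Job 3: p=15, C=34
Total completion time = 9 + 19 + 34 = 62

62


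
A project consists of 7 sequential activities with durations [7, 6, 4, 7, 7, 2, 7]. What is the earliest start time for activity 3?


Activity 3 starts after activities 1 through 2 complete.
Predecessor durations: [7, 6]
ES = 7 + 6 = 13

13


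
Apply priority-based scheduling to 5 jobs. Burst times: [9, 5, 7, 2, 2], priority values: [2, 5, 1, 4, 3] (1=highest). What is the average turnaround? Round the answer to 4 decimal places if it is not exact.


Sort by priority (ascending = highest first):
Order: [(1, 7), (2, 9), (3, 2), (4, 2), (5, 5)]
Completion times:
  Priority 1, burst=7, C=7
  Priority 2, burst=9, C=16
  Priority 3, burst=2, C=18
  Priority 4, burst=2, C=20
  Priority 5, burst=5, C=25
Average turnaround = 86/5 = 17.2

17.2


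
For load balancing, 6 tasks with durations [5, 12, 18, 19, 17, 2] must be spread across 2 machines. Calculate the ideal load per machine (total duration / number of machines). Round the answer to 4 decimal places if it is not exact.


Total processing time = 5 + 12 + 18 + 19 + 17 + 2 = 73
Number of machines = 2
Ideal balanced load = 73 / 2 = 36.5

36.5


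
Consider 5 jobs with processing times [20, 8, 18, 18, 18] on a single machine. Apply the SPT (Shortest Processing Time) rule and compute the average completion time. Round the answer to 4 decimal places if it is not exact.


Sort jobs by processing time (SPT order): [8, 18, 18, 18, 20]
Compute completion times sequentially:
  Job 1: processing = 8, completes at 8
  Job 2: processing = 18, completes at 26
  Job 3: processing = 18, completes at 44
  Job 4: processing = 18, completes at 62
  Job 5: processing = 20, completes at 82
Sum of completion times = 222
Average completion time = 222/5 = 44.4

44.4


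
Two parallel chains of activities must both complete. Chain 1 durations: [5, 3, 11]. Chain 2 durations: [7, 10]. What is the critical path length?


Path A total = 5 + 3 + 11 = 19
Path B total = 7 + 10 = 17
Critical path = longest path = max(19, 17) = 19

19


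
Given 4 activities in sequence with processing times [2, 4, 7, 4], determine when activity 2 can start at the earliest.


Activity 2 starts after activities 1 through 1 complete.
Predecessor durations: [2]
ES = 2 = 2

2


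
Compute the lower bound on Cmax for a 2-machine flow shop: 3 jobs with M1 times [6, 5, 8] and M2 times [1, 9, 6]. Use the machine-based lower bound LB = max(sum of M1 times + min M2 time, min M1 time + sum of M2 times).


LB1 = sum(M1 times) + min(M2 times) = 19 + 1 = 20
LB2 = min(M1 times) + sum(M2 times) = 5 + 16 = 21
Lower bound = max(LB1, LB2) = max(20, 21) = 21

21
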